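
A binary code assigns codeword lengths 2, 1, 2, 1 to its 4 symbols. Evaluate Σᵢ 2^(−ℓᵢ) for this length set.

1.5

With common denominator 2^2 = 4: Σ 2^(−ℓᵢ) = 1/4 + 2/4 + 1/4 + 2/4 = 6/4 = 1.5.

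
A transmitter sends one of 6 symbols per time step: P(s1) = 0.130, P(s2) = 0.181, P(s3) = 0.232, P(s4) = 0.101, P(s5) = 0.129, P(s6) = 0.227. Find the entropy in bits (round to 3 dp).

2.519 bits

H = −Σ pᵢ log₂ pᵢ.
−0.130·log₂(0.130) = 0.3826
−0.181·log₂(0.181) = 0.4463
−0.232·log₂(0.232) = 0.4890
−0.101·log₂(0.101) = 0.3341
−0.129·log₂(0.129) = 0.3811
−0.227·log₂(0.227) = 0.4856
Sum ≈ 2.5188 → 2.519 bits.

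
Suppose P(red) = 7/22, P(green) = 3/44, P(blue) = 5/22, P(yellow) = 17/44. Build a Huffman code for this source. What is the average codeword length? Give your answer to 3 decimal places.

Repeatedly combine the two least-probable nodes; the expected code length is the sum of the merged weights.
merge 3/44 + 5/22 → 13/44
merge 13/44 + 7/22 → 27/44
merge 17/44 + 27/44 → 1
L = 13/44 + 27/44 + 1 = 21/11 ≈ 1.909 bits/symbol.

1.909 bits/symbol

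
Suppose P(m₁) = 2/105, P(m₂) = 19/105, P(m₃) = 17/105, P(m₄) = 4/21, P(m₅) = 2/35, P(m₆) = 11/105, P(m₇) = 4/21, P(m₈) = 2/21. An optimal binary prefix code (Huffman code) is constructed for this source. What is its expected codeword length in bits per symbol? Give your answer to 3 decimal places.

2.867 bits/symbol

Repeatedly combine the two least-probable nodes; the expected code length is the sum of the merged weights.
merge 2/105 + 2/35 → 8/105
merge 8/105 + 2/21 → 6/35
merge 11/105 + 17/105 → 4/15
merge 6/35 + 19/105 → 37/105
merge 4/21 + 4/21 → 8/21
merge 4/15 + 37/105 → 13/21
merge 8/21 + 13/21 → 1
L = 8/105 + 6/35 + 4/15 + 37/105 + 8/21 + 13/21 + 1 = 43/15 ≈ 2.867 bits/symbol.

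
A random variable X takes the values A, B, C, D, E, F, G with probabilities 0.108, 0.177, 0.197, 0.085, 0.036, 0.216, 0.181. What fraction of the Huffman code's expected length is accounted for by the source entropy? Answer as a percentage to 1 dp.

Entropy H = −Σ p log₂ p ≈ 2.6495 bits.
Huffman merges: 9/250+17/200→121/1000; 27/250+121/1000→229/1000; 177/1000+181/1000→179/500; 197/1000+27/125→413/1000; 229/1000+179/500→587/1000; 413/1000+587/1000→1. L = 677/250 ≈ 2.7080.
Efficiency = H/L = 2.6495/2.7080 = 97.8%.

97.8%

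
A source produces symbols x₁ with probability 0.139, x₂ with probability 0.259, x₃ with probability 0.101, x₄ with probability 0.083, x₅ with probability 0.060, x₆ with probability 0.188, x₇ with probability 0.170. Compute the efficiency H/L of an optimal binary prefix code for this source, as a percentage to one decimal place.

Entropy H = −Σ p log₂ p ≈ 2.6640 bits.
Huffman merges: 3/50+83/1000→143/1000; 101/1000+139/1000→6/25; 143/1000+17/100→313/1000; 47/250+6/25→107/250; 259/1000+313/1000→143/250; 107/250+143/250→1. L = 337/125 ≈ 2.6960.
Efficiency = H/L = 2.6640/2.6960 = 98.8%.

98.8%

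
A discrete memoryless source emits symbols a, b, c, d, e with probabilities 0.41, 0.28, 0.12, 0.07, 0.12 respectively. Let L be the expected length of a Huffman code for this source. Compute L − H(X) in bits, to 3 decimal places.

Entropy H = −Σ p log₂ p ≈ 2.0443 bits.
Huffman merges: 7/100+3/25→19/100; 3/25+19/100→31/100; 7/25+31/100→59/100; 41/100+59/100→1. L = 209/100 ≈ 2.0900.
L − H = 2.0900 − 2.0443 = 0.046 bits.

0.046 bits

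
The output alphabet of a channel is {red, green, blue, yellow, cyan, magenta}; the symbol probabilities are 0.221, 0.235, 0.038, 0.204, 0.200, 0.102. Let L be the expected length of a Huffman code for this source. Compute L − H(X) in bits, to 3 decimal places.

0.060 bits

Entropy H = −Σ p log₂ p ≈ 2.4197 bits.
Huffman merges: 19/500+51/500→7/50; 7/50+1/5→17/50; 51/250+221/1000→17/40; 47/200+17/50→23/40; 17/40+23/40→1. L = 62/25 ≈ 2.4800.
L − H = 2.4800 − 2.4197 = 0.060 bits.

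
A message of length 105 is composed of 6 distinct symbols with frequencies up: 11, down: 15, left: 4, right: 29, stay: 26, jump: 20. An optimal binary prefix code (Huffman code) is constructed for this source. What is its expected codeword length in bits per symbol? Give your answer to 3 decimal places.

Probabilities are the counts divided by 105.
Repeatedly combine the two least-probable nodes; the expected code length is the sum of the merged weights.
merge 4/105 + 11/105 → 1/7
merge 1/7 + 1/7 → 2/7
merge 4/21 + 26/105 → 46/105
merge 29/105 + 2/7 → 59/105
merge 46/105 + 59/105 → 1
L = 1/7 + 2/7 + 46/105 + 59/105 + 1 = 17/7 ≈ 2.429 bits/symbol.

2.429 bits/symbol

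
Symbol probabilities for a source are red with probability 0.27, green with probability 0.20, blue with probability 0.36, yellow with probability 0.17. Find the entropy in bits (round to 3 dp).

H = −Σ pᵢ log₂ pᵢ.
−0.27·log₂(0.27) = 0.5100
−0.20·log₂(0.20) = 0.4644
−0.36·log₂(0.36) = 0.5306
−0.17·log₂(0.17) = 0.4346
Sum ≈ 1.9396 → 1.940 bits.

1.940 bits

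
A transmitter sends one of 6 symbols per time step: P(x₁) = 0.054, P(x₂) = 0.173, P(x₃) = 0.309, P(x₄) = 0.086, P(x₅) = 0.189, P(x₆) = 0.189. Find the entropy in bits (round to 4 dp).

H = −Σ pᵢ log₂ pᵢ.
−0.054·log₂(0.054) = 0.2274
−0.173·log₂(0.173) = 0.4379
−0.309·log₂(0.309) = 0.5235
−0.086·log₂(0.086) = 0.3044
−0.189·log₂(0.189) = 0.4543
−0.189·log₂(0.189) = 0.4543
Sum ≈ 2.4018 → 2.4018 bits.

2.4018 bits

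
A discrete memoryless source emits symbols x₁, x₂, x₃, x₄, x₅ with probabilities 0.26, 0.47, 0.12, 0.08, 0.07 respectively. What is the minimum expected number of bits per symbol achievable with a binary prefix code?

1.95 bits/symbol

Repeatedly combine the two least-probable nodes; the expected code length is the sum of the merged weights.
merge 7/100 + 2/25 → 3/20
merge 3/25 + 3/20 → 27/100
merge 13/50 + 27/100 → 53/100
merge 47/100 + 53/100 → 1
L = 3/20 + 27/100 + 53/100 + 1 = 39/20 = 1.95 bits/symbol.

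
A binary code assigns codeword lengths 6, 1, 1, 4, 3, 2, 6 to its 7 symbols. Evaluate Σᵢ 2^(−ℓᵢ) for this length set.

1.46875

With common denominator 2^6 = 64: Σ 2^(−ℓᵢ) = 1/64 + 32/64 + 32/64 + 4/64 + 8/64 + 16/64 + 1/64 = 94/64 = 1.46875.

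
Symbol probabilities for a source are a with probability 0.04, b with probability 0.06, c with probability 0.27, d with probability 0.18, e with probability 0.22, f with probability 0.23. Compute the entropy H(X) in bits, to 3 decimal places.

2.353 bits

H = −Σ pᵢ log₂ pᵢ.
−0.04·log₂(0.04) = 0.1858
−0.06·log₂(0.06) = 0.2435
−0.27·log₂(0.27) = 0.5100
−0.18·log₂(0.18) = 0.4453
−0.22·log₂(0.22) = 0.4806
−0.23·log₂(0.23) = 0.4877
Sum ≈ 2.3529 → 2.353 bits.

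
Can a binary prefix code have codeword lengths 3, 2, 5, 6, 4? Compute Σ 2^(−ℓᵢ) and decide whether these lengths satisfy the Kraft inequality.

With common denominator 2^6 = 64: Σ 2^(−ℓᵢ) = 8/64 + 16/64 + 2/64 + 1/64 + 4/64 = 31/64 = 0.484375.
Kraft's inequality requires Σ ≤ 1; here Σ = 0.484375 ≤ 1, so such a prefix code exists.

0.484375; yes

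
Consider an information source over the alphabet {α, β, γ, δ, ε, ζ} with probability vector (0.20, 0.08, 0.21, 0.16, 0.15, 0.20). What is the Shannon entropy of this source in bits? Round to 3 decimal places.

H = −Σ pᵢ log₂ pᵢ.
−0.20·log₂(0.20) = 0.4644
−0.08·log₂(0.08) = 0.2915
−0.21·log₂(0.21) = 0.4728
−0.16·log₂(0.16) = 0.4230
−0.15·log₂(0.15) = 0.4105
−0.20·log₂(0.20) = 0.4644
Sum ≈ 2.5267 → 2.527 bits.

2.527 bits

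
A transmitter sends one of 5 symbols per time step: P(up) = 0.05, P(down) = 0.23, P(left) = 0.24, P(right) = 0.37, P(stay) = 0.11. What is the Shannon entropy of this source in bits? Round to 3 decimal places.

2.079 bits

H = −Σ pᵢ log₂ pᵢ.
−0.05·log₂(0.05) = 0.2161
−0.23·log₂(0.23) = 0.4877
−0.24·log₂(0.24) = 0.4941
−0.37·log₂(0.37) = 0.5307
−0.11·log₂(0.11) = 0.3503
Sum ≈ 2.0789 → 2.079 bits.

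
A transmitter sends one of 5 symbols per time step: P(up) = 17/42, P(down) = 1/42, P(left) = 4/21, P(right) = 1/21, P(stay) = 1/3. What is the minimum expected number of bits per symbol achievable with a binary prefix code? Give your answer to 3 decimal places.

Repeatedly combine the two least-probable nodes; the expected code length is the sum of the merged weights.
merge 1/42 + 1/21 → 1/14
merge 1/14 + 4/21 → 11/42
merge 11/42 + 1/3 → 25/42
merge 17/42 + 25/42 → 1
L = 1/14 + 11/42 + 25/42 + 1 = 27/14 ≈ 1.929 bits/symbol.

1.929 bits/symbol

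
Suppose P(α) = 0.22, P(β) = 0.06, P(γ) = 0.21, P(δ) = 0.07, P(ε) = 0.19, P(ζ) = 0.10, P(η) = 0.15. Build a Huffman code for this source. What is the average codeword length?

2.7 bits/symbol

Repeatedly combine the two least-probable nodes; the expected code length is the sum of the merged weights.
merge 3/50 + 7/100 → 13/100
merge 1/10 + 13/100 → 23/100
merge 3/20 + 19/100 → 17/50
merge 21/100 + 11/50 → 43/100
merge 23/100 + 17/50 → 57/100
merge 43/100 + 57/100 → 1
L = 13/100 + 23/100 + 17/50 + 43/100 + 57/100 + 1 = 27/10 = 2.7 bits/symbol.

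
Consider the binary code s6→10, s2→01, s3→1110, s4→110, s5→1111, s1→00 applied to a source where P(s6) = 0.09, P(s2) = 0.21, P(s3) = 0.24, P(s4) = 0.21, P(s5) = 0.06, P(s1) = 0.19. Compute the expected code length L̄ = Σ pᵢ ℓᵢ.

L̄ = Σ pᵢ·ℓᵢ = 0.09·2 + 0.21·2 + 0.24·4 + 0.21·3 + 0.06·4 + 0.19·2 = 2.81 bits/symbol.

2.81 bits/symbol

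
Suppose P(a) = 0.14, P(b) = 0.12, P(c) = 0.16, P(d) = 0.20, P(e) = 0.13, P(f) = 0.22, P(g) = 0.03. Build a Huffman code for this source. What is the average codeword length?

2.73 bits/symbol

Repeatedly combine the two least-probable nodes; the expected code length is the sum of the merged weights.
merge 3/100 + 3/25 → 3/20
merge 13/100 + 7/50 → 27/100
merge 3/20 + 4/25 → 31/100
merge 1/5 + 11/50 → 21/50
merge 27/100 + 31/100 → 29/50
merge 21/50 + 29/50 → 1
L = 3/20 + 27/100 + 31/100 + 21/50 + 29/50 + 1 = 273/100 = 2.73 bits/symbol.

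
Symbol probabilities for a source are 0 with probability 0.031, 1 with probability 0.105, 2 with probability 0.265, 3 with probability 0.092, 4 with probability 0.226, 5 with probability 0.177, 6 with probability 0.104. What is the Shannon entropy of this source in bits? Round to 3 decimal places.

2.588 bits

H = −Σ pᵢ log₂ pᵢ.
−0.031·log₂(0.031) = 0.1554
−0.105·log₂(0.105) = 0.3414
−0.265·log₂(0.265) = 0.5077
−0.092·log₂(0.092) = 0.3167
−0.226·log₂(0.226) = 0.4849
−0.177·log₂(0.177) = 0.4422
−0.104·log₂(0.104) = 0.3396
Sum ≈ 2.5879 → 2.588 bits.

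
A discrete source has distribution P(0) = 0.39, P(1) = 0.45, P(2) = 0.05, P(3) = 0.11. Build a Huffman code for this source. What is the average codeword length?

Repeatedly combine the two least-probable nodes; the expected code length is the sum of the merged weights.
merge 1/20 + 11/100 → 4/25
merge 4/25 + 39/100 → 11/20
merge 9/20 + 11/20 → 1
L = 4/25 + 11/20 + 1 = 171/100 = 1.71 bits/symbol.

1.71 bits/symbol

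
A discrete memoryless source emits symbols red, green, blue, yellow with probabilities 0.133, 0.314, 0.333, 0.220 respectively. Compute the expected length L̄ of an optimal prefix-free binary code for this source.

2 bits/symbol

Repeatedly combine the two least-probable nodes; the expected code length is the sum of the merged weights.
merge 133/1000 + 11/50 → 353/1000
merge 157/500 + 333/1000 → 647/1000
merge 353/1000 + 647/1000 → 1
L = 353/1000 + 647/1000 + 1 = 2 bits/symbol.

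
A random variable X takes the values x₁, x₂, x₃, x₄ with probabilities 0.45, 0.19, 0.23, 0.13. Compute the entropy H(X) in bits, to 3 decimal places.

1.844 bits

H = −Σ pᵢ log₂ pᵢ.
−0.45·log₂(0.45) = 0.5184
−0.19·log₂(0.19) = 0.4552
−0.23·log₂(0.23) = 0.4877
−0.13·log₂(0.13) = 0.3826
Sum ≈ 1.8439 → 1.844 bits.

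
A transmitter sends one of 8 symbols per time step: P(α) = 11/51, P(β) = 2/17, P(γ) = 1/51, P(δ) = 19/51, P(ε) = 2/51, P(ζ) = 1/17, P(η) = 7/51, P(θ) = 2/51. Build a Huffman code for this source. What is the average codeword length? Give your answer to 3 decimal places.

2.569 bits/symbol

Repeatedly combine the two least-probable nodes; the expected code length is the sum of the merged weights.
merge 1/51 + 2/51 → 1/17
merge 2/51 + 1/17 → 5/51
merge 1/17 + 5/51 → 8/51
merge 2/17 + 7/51 → 13/51
merge 8/51 + 11/51 → 19/51
merge 13/51 + 19/51 → 32/51
merge 19/51 + 32/51 → 1
L = 1/17 + 5/51 + 8/51 + 13/51 + 19/51 + 32/51 + 1 = 131/51 ≈ 2.569 bits/symbol.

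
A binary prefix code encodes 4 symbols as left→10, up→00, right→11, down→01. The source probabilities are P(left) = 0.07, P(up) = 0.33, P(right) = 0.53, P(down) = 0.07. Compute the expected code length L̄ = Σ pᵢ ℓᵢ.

L̄ = Σ pᵢ·ℓᵢ = 0.07·2 + 0.33·2 + 0.53·2 + 0.07·2 = 2 bits/symbol.

2 bits/symbol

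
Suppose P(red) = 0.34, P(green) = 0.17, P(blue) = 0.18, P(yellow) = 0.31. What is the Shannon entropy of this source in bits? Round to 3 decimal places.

1.933 bits

H = −Σ pᵢ log₂ pᵢ.
−0.34·log₂(0.34) = 0.5292
−0.17·log₂(0.17) = 0.4346
−0.18·log₂(0.18) = 0.4453
−0.31·log₂(0.31) = 0.5238
Sum ≈ 1.9329 → 1.933 bits.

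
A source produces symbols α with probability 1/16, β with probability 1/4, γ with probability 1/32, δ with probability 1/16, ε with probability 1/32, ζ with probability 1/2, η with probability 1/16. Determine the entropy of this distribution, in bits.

Each probability is a power of 1/2, so log₂(1/p) is an integer.
H = Σ p·log₂(1/p) = 1/16·4 + 1/4·2 + 1/32·5 + 1/16·4 + 1/32·5 + 1/2·1 + 1/16·4 = 2.0625 bits.

2.0625 bits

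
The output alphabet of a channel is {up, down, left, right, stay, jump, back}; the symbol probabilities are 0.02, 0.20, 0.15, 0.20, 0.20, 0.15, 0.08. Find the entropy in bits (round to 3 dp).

2.619 bits

H = −Σ pᵢ log₂ pᵢ.
−0.02·log₂(0.02) = 0.1129
−0.20·log₂(0.20) = 0.4644
−0.15·log₂(0.15) = 0.4105
−0.20·log₂(0.20) = 0.4644
−0.20·log₂(0.20) = 0.4644
−0.15·log₂(0.15) = 0.4105
−0.08·log₂(0.08) = 0.2915
Sum ≈ 2.6186 → 2.619 bits.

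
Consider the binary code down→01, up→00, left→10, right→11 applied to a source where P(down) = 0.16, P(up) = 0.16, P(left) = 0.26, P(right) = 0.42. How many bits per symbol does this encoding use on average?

2 bits/symbol

L̄ = Σ pᵢ·ℓᵢ = 0.16·2 + 0.16·2 + 0.26·2 + 0.42·2 = 2 bits/symbol.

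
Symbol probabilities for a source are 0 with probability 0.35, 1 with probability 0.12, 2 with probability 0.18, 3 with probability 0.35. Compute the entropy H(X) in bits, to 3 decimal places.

1.873 bits

H = −Σ pᵢ log₂ pᵢ.
−0.35·log₂(0.35) = 0.5301
−0.12·log₂(0.12) = 0.3671
−0.18·log₂(0.18) = 0.4453
−0.35·log₂(0.35) = 0.5301
Sum ≈ 1.8726 → 1.873 bits.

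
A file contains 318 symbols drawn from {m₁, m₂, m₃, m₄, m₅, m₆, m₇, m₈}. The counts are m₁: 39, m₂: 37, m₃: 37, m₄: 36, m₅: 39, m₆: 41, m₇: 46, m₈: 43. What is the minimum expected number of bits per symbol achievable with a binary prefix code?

3 bits/symbol

Probabilities are the counts divided by 318.
Repeatedly combine the two least-probable nodes; the expected code length is the sum of the merged weights.
merge 6/53 + 37/318 → 73/318
merge 37/318 + 13/106 → 38/159
merge 13/106 + 41/318 → 40/159
merge 43/318 + 23/159 → 89/318
merge 73/318 + 38/159 → 149/318
merge 40/159 + 89/318 → 169/318
merge 149/318 + 169/318 → 1
L = 73/318 + 38/159 + 40/159 + 89/318 + 149/318 + 169/318 + 1 = 3 bits/symbol.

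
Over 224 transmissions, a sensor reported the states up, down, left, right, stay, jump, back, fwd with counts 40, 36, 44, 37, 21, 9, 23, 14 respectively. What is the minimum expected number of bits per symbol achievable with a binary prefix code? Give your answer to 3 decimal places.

Probabilities are the counts divided by 224.
Repeatedly combine the two least-probable nodes; the expected code length is the sum of the merged weights.
merge 9/224 + 1/16 → 23/224
merge 3/32 + 23/224 → 11/56
merge 23/224 + 9/56 → 59/224
merge 37/224 + 5/28 → 11/32
merge 11/56 + 11/56 → 11/28
merge 59/224 + 11/32 → 17/28
merge 11/28 + 17/28 → 1
L = 23/224 + 11/56 + 59/224 + 11/32 + 11/28 + 17/28 + 1 = 93/32 ≈ 2.906 bits/symbol.

2.906 bits/symbol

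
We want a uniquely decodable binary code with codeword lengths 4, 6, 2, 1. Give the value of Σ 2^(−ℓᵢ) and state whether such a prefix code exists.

0.828125; yes

With common denominator 2^6 = 64: Σ 2^(−ℓᵢ) = 4/64 + 1/64 + 16/64 + 32/64 = 53/64 = 0.828125.
Kraft's inequality requires Σ ≤ 1; here Σ = 0.828125 ≤ 1, so such a prefix code exists.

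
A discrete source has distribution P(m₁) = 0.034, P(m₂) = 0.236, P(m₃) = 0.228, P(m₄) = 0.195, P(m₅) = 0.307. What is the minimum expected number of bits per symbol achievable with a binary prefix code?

2.229 bits/symbol

Repeatedly combine the two least-probable nodes; the expected code length is the sum of the merged weights.
merge 17/500 + 39/200 → 229/1000
merge 57/250 + 229/1000 → 457/1000
merge 59/250 + 307/1000 → 543/1000
merge 457/1000 + 543/1000 → 1
L = 229/1000 + 457/1000 + 543/1000 + 1 = 2229/1000 = 2.229 bits/symbol.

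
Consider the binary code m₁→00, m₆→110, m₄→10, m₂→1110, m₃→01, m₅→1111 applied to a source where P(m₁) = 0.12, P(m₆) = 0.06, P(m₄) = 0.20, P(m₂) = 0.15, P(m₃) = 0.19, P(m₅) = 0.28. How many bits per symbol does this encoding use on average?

2.92 bits/symbol

L̄ = Σ pᵢ·ℓᵢ = 0.12·2 + 0.06·3 + 0.20·2 + 0.15·4 + 0.19·2 + 0.28·4 = 2.92 bits/symbol.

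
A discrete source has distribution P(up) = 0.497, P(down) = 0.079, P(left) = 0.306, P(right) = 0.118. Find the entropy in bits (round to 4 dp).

1.6772 bits

H = −Σ pᵢ log₂ pᵢ.
−0.497·log₂(0.497) = 0.5013
−0.079·log₂(0.079) = 0.2893
−0.306·log₂(0.306) = 0.5228
−0.118·log₂(0.118) = 0.3638
Sum ≈ 1.6772 → 1.6772 bits.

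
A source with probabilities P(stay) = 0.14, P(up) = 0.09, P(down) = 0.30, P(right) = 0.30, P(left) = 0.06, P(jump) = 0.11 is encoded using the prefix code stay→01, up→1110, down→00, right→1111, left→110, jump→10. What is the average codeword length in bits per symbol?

L̄ = Σ pᵢ·ℓᵢ = 0.14·2 + 0.09·4 + 0.30·2 + 0.30·4 + 0.06·3 + 0.11·2 = 2.84 bits/symbol.

2.84 bits/symbol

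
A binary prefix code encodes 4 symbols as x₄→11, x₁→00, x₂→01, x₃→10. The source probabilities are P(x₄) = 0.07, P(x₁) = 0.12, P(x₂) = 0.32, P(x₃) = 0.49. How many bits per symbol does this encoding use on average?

L̄ = Σ pᵢ·ℓᵢ = 0.07·2 + 0.12·2 + 0.32·2 + 0.49·2 = 2 bits/symbol.

2 bits/symbol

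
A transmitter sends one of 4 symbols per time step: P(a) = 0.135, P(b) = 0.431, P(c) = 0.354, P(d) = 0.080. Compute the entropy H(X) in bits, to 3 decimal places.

1.735 bits

H = −Σ pᵢ log₂ pᵢ.
−0.135·log₂(0.135) = 0.3900
−0.431·log₂(0.431) = 0.5233
−0.354·log₂(0.354) = 0.5304
−0.080·log₂(0.080) = 0.2915
Sum ≈ 1.7352 → 1.735 bits.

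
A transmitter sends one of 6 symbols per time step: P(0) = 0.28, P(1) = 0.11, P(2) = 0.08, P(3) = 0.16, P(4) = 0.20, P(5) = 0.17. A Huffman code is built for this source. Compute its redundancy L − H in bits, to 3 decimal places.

Entropy H = −Σ p log₂ p ≈ 2.4780 bits.
Huffman merges: 2/25+11/100→19/100; 4/25+17/100→33/100; 19/100+1/5→39/100; 7/25+33/100→61/100; 39/100+61/100→1. L = 63/25 ≈ 2.5200.
L − H = 2.5200 − 2.4780 = 0.042 bits.

0.042 bits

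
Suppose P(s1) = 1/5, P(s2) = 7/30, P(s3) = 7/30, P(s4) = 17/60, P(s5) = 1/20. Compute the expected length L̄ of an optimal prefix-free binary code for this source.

2.25 bits/symbol

Repeatedly combine the two least-probable nodes; the expected code length is the sum of the merged weights.
merge 1/20 + 1/5 → 1/4
merge 7/30 + 7/30 → 7/15
merge 1/4 + 17/60 → 8/15
merge 7/15 + 8/15 → 1
L = 1/4 + 7/15 + 8/15 + 1 = 9/4 = 2.25 bits/symbol.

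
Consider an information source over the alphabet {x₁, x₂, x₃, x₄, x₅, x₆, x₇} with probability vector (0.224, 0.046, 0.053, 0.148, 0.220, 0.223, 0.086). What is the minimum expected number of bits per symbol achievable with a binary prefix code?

Repeatedly combine the two least-probable nodes; the expected code length is the sum of the merged weights.
merge 23/500 + 53/1000 → 99/1000
merge 43/500 + 99/1000 → 37/200
merge 37/250 + 37/200 → 333/1000
merge 11/50 + 223/1000 → 443/1000
merge 28/125 + 333/1000 → 557/1000
merge 443/1000 + 557/1000 → 1
L = 99/1000 + 37/200 + 333/1000 + 443/1000 + 557/1000 + 1 = 2617/1000 = 2.617 bits/symbol.

2.617 bits/symbol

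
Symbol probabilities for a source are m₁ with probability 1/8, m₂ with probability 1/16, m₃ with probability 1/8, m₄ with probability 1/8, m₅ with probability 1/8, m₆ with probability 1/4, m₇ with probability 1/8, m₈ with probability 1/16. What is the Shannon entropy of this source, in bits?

2.875 bits

Each probability is a power of 1/2, so log₂(1/p) is an integer.
H = Σ p·log₂(1/p) = 1/8·3 + 1/16·4 + 1/8·3 + 1/8·3 + 1/8·3 + 1/4·2 + 1/8·3 + 1/16·4 = 2.875 bits.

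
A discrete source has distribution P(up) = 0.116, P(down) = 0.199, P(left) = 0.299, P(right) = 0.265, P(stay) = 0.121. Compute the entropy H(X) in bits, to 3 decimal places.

2.221 bits

H = −Σ pᵢ log₂ pᵢ.
−0.116·log₂(0.116) = 0.3605
−0.199·log₂(0.199) = 0.4635
−0.299·log₂(0.299) = 0.5208
−0.265·log₂(0.265) = 0.5077
−0.121·log₂(0.121) = 0.3687
Sum ≈ 2.2212 → 2.221 bits.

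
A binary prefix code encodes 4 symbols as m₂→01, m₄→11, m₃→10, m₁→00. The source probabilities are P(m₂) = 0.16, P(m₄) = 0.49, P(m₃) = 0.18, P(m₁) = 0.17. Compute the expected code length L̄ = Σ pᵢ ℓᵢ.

2 bits/symbol

L̄ = Σ pᵢ·ℓᵢ = 0.16·2 + 0.49·2 + 0.18·2 + 0.17·2 = 2 bits/symbol.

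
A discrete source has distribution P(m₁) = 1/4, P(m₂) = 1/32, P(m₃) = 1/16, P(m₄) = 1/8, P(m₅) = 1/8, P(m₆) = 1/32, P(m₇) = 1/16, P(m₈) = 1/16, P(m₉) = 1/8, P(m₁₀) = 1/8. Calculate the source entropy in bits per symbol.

3.0625 bits

Each probability is a power of 1/2, so log₂(1/p) is an integer.
H = Σ p·log₂(1/p) = 1/4·2 + 1/32·5 + 1/16·4 + 1/8·3 + 1/8·3 + 1/32·5 + 1/16·4 + 1/16·4 + 1/8·3 + 1/8·3 = 3.0625 bits.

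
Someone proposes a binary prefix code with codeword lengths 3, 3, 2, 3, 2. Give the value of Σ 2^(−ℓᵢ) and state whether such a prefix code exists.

With common denominator 2^3 = 8: Σ 2^(−ℓᵢ) = 1/8 + 1/8 + 2/8 + 1/8 + 2/8 = 7/8 = 0.875.
Kraft's inequality requires Σ ≤ 1; here Σ = 0.875 ≤ 1, so such a prefix code exists.

0.875; yes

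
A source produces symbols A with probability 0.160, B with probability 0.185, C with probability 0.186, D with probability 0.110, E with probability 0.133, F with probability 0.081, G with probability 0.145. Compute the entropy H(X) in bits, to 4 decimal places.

2.7598 bits

H = −Σ pᵢ log₂ pᵢ.
−0.160·log₂(0.160) = 0.4230
−0.185·log₂(0.185) = 0.4504
−0.186·log₂(0.186) = 0.4514
−0.110·log₂(0.110) = 0.3503
−0.133·log₂(0.133) = 0.3871
−0.081·log₂(0.081) = 0.2937
−0.145·log₂(0.145) = 0.4040
Sum ≈ 2.7598 → 2.7598 bits.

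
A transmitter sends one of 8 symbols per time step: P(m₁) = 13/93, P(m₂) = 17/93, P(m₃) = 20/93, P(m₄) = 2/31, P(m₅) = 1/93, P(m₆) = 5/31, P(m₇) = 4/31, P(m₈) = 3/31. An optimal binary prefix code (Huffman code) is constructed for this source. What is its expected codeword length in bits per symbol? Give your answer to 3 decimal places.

2.849 bits/symbol

Repeatedly combine the two least-probable nodes; the expected code length is the sum of the merged weights.
merge 1/93 + 2/31 → 7/93
merge 7/93 + 3/31 → 16/93
merge 4/31 + 13/93 → 25/93
merge 5/31 + 16/93 → 1/3
merge 17/93 + 20/93 → 37/93
merge 25/93 + 1/3 → 56/93
merge 37/93 + 56/93 → 1
L = 7/93 + 16/93 + 25/93 + 1/3 + 37/93 + 56/93 + 1 = 265/93 ≈ 2.849 bits/symbol.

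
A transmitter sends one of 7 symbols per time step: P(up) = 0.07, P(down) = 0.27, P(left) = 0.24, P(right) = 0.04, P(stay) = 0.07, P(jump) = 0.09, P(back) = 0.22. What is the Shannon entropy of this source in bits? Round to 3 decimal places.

2.520 bits

H = −Σ pᵢ log₂ pᵢ.
−0.07·log₂(0.07) = 0.2686
−0.27·log₂(0.27) = 0.5100
−0.24·log₂(0.24) = 0.4941
−0.04·log₂(0.04) = 0.1858
−0.07·log₂(0.07) = 0.2686
−0.09·log₂(0.09) = 0.3127
−0.22·log₂(0.22) = 0.4806
Sum ≈ 2.5202 → 2.520 bits.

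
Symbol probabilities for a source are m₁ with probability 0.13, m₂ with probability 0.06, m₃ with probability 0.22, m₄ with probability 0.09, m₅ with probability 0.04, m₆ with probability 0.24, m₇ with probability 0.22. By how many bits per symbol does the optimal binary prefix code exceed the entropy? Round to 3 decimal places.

Entropy H = −Σ p log₂ p ≈ 2.5799 bits.
Huffman merges: 1/25+3/50→1/10; 9/100+1/10→19/100; 13/100+19/100→8/25; 11/50+11/50→11/25; 6/25+8/25→14/25; 11/25+14/25→1. L = 261/100 ≈ 2.6100.
L − H = 2.6100 − 2.5799 = 0.030 bits.

0.030 bits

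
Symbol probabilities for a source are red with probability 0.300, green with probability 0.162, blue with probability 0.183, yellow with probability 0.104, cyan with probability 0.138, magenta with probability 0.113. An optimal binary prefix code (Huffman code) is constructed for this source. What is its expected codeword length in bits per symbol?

Repeatedly combine the two least-probable nodes; the expected code length is the sum of the merged weights.
merge 13/125 + 113/1000 → 217/1000
merge 69/500 + 81/500 → 3/10
merge 183/1000 + 217/1000 → 2/5
merge 3/10 + 3/10 → 3/5
merge 2/5 + 3/5 → 1
L = 217/1000 + 3/10 + 2/5 + 3/5 + 1 = 2517/1000 = 2.517 bits/symbol.

2.517 bits/symbol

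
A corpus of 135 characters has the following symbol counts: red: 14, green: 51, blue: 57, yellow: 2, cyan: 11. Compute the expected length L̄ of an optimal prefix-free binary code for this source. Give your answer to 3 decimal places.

Probabilities are the counts divided by 135.
Repeatedly combine the two least-probable nodes; the expected code length is the sum of the merged weights.
merge 2/135 + 11/135 → 13/135
merge 13/135 + 14/135 → 1/5
merge 1/5 + 17/45 → 26/45
merge 19/45 + 26/45 → 1
L = 13/135 + 1/5 + 26/45 + 1 = 253/135 ≈ 1.874 bits/symbol.

1.874 bits/symbol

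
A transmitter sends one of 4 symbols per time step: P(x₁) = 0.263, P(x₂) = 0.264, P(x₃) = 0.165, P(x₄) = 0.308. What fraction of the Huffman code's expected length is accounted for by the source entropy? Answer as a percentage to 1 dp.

Entropy H = −Σ p log₂ p ≈ 1.9662 bits.
Huffman merges: 33/200+263/1000→107/250; 33/125+77/250→143/250; 107/250+143/250→1. L = 2 ≈ 2.0000.
Efficiency = H/L = 1.9662/2.0000 = 98.3%.

98.3%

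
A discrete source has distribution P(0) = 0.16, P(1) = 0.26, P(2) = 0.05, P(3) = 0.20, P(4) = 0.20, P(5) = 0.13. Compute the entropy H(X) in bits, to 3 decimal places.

2.456 bits

H = −Σ pᵢ log₂ pᵢ.
−0.16·log₂(0.16) = 0.4230
−0.26·log₂(0.26) = 0.5053
−0.05·log₂(0.05) = 0.2161
−0.20·log₂(0.20) = 0.4644
−0.20·log₂(0.20) = 0.4644
−0.13·log₂(0.13) = 0.3826
Sum ≈ 2.4558 → 2.456 bits.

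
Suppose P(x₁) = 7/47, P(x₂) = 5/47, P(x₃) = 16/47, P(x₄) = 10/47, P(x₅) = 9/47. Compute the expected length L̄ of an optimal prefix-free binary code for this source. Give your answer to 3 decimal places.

2.255 bits/symbol

Repeatedly combine the two least-probable nodes; the expected code length is the sum of the merged weights.
merge 5/47 + 7/47 → 12/47
merge 9/47 + 10/47 → 19/47
merge 12/47 + 16/47 → 28/47
merge 19/47 + 28/47 → 1
L = 12/47 + 19/47 + 28/47 + 1 = 106/47 ≈ 2.255 bits/symbol.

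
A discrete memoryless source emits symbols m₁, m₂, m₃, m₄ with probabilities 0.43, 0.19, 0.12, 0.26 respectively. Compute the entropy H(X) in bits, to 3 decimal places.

1.851 bits

H = −Σ pᵢ log₂ pᵢ.
−0.43·log₂(0.43) = 0.5236
−0.19·log₂(0.19) = 0.4552
−0.12·log₂(0.12) = 0.3671
−0.26·log₂(0.26) = 0.5053
Sum ≈ 1.8511 → 1.851 bits.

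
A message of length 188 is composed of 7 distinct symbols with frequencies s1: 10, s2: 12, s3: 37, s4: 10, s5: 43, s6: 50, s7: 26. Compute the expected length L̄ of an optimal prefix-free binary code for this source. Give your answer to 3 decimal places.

Probabilities are the counts divided by 188.
Repeatedly combine the two least-probable nodes; the expected code length is the sum of the merged weights.
merge 5/94 + 5/94 → 5/47
merge 3/47 + 5/47 → 8/47
merge 13/94 + 8/47 → 29/94
merge 37/188 + 43/188 → 20/47
merge 25/94 + 29/94 → 27/47
merge 20/47 + 27/47 → 1
L = 5/47 + 8/47 + 29/94 + 20/47 + 27/47 + 1 = 243/94 ≈ 2.585 bits/symbol.

2.585 bits/symbol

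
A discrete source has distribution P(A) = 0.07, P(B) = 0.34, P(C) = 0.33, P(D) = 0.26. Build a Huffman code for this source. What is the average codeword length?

1.99 bits/symbol

Repeatedly combine the two least-probable nodes; the expected code length is the sum of the merged weights.
merge 7/100 + 13/50 → 33/100
merge 33/100 + 33/100 → 33/50
merge 17/50 + 33/50 → 1
L = 33/100 + 33/50 + 1 = 199/100 = 1.99 bits/symbol.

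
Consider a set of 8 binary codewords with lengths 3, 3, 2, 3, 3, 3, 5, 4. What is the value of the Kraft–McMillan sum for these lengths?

With common denominator 2^5 = 32: Σ 2^(−ℓᵢ) = 4/32 + 4/32 + 8/32 + 4/32 + 4/32 + 4/32 + 1/32 + 2/32 = 31/32 = 0.96875.

0.96875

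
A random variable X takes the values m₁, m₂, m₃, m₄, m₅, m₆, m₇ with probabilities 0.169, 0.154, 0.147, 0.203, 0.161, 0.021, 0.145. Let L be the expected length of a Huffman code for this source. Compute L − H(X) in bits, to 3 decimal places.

0.126 bits

Entropy H = −Σ p log₂ p ≈ 2.6679 bits.
Huffman merges: 21/1000+29/200→83/500; 147/1000+77/500→301/1000; 161/1000+83/500→327/1000; 169/1000+203/1000→93/250; 301/1000+327/1000→157/250; 93/250+157/250→1. L = 1397/500 ≈ 2.7940.
L − H = 2.7940 − 2.6679 = 0.126 bits.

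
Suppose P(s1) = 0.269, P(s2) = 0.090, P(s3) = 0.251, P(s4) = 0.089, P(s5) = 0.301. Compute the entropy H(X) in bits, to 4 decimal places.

2.1548 bits

H = −Σ pᵢ log₂ pᵢ.
−0.269·log₂(0.269) = 0.5096
−0.090·log₂(0.090) = 0.3127
−0.251·log₂(0.251) = 0.5006
−0.089·log₂(0.089) = 0.3106
−0.301·log₂(0.301) = 0.5214
Sum ≈ 2.1548 → 2.1548 bits.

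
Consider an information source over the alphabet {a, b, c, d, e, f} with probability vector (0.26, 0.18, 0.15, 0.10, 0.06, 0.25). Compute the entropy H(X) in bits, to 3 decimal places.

2.437 bits

H = −Σ pᵢ log₂ pᵢ.
−0.26·log₂(0.26) = 0.5053
−0.18·log₂(0.18) = 0.4453
−0.15·log₂(0.15) = 0.4105
−0.10·log₂(0.10) = 0.3322
−0.06·log₂(0.06) = 0.2435
−0.25·log₂(0.25) = 0.5000
Sum ≈ 2.4369 → 2.437 bits.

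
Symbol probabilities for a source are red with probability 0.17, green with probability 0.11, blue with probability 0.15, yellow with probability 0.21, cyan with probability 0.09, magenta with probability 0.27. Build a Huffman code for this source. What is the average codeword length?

Repeatedly combine the two least-probable nodes; the expected code length is the sum of the merged weights.
merge 9/100 + 11/100 → 1/5
merge 3/20 + 17/100 → 8/25
merge 1/5 + 21/100 → 41/100
merge 27/100 + 8/25 → 59/100
merge 41/100 + 59/100 → 1
L = 1/5 + 8/25 + 41/100 + 59/100 + 1 = 63/25 = 2.52 bits/symbol.

2.52 bits/symbol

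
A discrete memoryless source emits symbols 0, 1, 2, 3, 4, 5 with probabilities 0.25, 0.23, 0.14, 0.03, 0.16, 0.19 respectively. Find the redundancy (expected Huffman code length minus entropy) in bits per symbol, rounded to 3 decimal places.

0.085 bits

Entropy H = −Σ p log₂ p ≈ 2.4148 bits.
Huffman merges: 3/100+7/50→17/100; 4/25+17/100→33/100; 19/100+23/100→21/50; 1/4+33/100→29/50; 21/50+29/50→1. L = 5/2 ≈ 2.5000.
L − H = 2.5000 − 2.4148 = 0.085 bits.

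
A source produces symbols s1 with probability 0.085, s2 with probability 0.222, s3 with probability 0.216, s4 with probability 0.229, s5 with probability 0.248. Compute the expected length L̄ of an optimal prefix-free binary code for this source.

Repeatedly combine the two least-probable nodes; the expected code length is the sum of the merged weights.
merge 17/200 + 27/125 → 301/1000
merge 111/500 + 229/1000 → 451/1000
merge 31/125 + 301/1000 → 549/1000
merge 451/1000 + 549/1000 → 1
L = 301/1000 + 451/1000 + 549/1000 + 1 = 2301/1000 = 2.301 bits/symbol.

2.301 bits/symbol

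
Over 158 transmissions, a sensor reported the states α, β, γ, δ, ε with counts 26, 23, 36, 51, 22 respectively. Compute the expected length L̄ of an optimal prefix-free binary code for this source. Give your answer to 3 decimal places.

Probabilities are the counts divided by 158.
Repeatedly combine the two least-probable nodes; the expected code length is the sum of the merged weights.
merge 11/79 + 23/158 → 45/158
merge 13/79 + 18/79 → 31/79
merge 45/158 + 51/158 → 48/79
merge 31/79 + 48/79 → 1
L = 45/158 + 31/79 + 48/79 + 1 = 361/158 ≈ 2.285 bits/symbol.

2.285 bits/symbol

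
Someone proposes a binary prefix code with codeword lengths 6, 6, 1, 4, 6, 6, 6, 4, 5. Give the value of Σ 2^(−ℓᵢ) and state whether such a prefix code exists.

With common denominator 2^6 = 64: Σ 2^(−ℓᵢ) = 1/64 + 1/64 + 32/64 + 4/64 + 1/64 + 1/64 + 1/64 + 4/64 + 2/64 = 47/64 = 0.734375.
Kraft's inequality requires Σ ≤ 1; here Σ = 0.734375 ≤ 1, so such a prefix code exists.

0.734375; yes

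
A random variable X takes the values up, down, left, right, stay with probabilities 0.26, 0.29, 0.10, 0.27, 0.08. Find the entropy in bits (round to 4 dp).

H = −Σ pᵢ log₂ pᵢ.
−0.26·log₂(0.26) = 0.5053
−0.29·log₂(0.29) = 0.5179
−0.10·log₂(0.10) = 0.3322
−0.27·log₂(0.27) = 0.5100
−0.08·log₂(0.08) = 0.2915
Sum ≈ 2.1569 → 2.1569 bits.

2.1569 bits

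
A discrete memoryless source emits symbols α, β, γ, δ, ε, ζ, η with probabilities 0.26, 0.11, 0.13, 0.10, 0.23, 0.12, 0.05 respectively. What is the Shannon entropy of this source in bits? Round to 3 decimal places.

H = −Σ pᵢ log₂ pᵢ.
−0.26·log₂(0.26) = 0.5053
−0.11·log₂(0.11) = 0.3503
−0.13·log₂(0.13) = 0.3826
−0.10·log₂(0.10) = 0.3322
−0.23·log₂(0.23) = 0.4877
−0.12·log₂(0.12) = 0.3671
−0.05·log₂(0.05) = 0.2161
Sum ≈ 2.6412 → 2.641 bits.

2.641 bits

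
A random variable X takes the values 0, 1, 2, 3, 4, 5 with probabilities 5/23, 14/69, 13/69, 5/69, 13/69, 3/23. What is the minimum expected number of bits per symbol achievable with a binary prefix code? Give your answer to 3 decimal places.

Repeatedly combine the two least-probable nodes; the expected code length is the sum of the merged weights.
merge 5/69 + 3/23 → 14/69
merge 13/69 + 13/69 → 26/69
merge 14/69 + 14/69 → 28/69
merge 5/23 + 26/69 → 41/69
merge 28/69 + 41/69 → 1
L = 14/69 + 26/69 + 28/69 + 41/69 + 1 = 178/69 ≈ 2.580 bits/symbol.

2.580 bits/symbol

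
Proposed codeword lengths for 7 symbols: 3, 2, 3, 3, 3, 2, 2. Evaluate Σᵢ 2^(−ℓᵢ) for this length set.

1.25

With common denominator 2^3 = 8: Σ 2^(−ℓᵢ) = 1/8 + 2/8 + 1/8 + 1/8 + 1/8 + 2/8 + 2/8 = 10/8 = 1.25.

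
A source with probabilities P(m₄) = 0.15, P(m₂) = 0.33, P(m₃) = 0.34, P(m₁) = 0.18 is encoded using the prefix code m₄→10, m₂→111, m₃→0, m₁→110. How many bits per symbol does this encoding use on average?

L̄ = Σ pᵢ·ℓᵢ = 0.15·2 + 0.33·3 + 0.34·1 + 0.18·3 = 2.17 bits/symbol.

2.17 bits/symbol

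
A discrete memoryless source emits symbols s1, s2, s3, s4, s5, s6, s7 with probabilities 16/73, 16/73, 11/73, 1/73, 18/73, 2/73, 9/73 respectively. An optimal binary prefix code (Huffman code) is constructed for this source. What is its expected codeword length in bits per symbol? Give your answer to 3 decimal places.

2.521 bits/symbol

Repeatedly combine the two least-probable nodes; the expected code length is the sum of the merged weights.
merge 1/73 + 2/73 → 3/73
merge 3/73 + 9/73 → 12/73
merge 11/73 + 12/73 → 23/73
merge 16/73 + 16/73 → 32/73
merge 18/73 + 23/73 → 41/73
merge 32/73 + 41/73 → 1
L = 3/73 + 12/73 + 23/73 + 32/73 + 41/73 + 1 = 184/73 ≈ 2.521 bits/symbol.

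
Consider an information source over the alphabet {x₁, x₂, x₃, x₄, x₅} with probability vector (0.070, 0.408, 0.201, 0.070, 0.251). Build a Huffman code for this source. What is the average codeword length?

2.073 bits/symbol

Repeatedly combine the two least-probable nodes; the expected code length is the sum of the merged weights.
merge 7/100 + 7/100 → 7/50
merge 7/50 + 201/1000 → 341/1000
merge 251/1000 + 341/1000 → 74/125
merge 51/125 + 74/125 → 1
L = 7/50 + 341/1000 + 74/125 + 1 = 2073/1000 = 2.073 bits/symbol.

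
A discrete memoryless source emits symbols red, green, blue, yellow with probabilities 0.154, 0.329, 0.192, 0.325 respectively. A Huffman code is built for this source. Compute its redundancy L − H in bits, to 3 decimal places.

Entropy H = −Σ p log₂ p ≈ 1.9274 bits.
Huffman merges: 77/500+24/125→173/500; 13/40+329/1000→327/500; 173/500+327/500→1. L = 2 ≈ 2.0000.
L − H = 2.0000 − 1.9274 = 0.073 bits.

0.073 bits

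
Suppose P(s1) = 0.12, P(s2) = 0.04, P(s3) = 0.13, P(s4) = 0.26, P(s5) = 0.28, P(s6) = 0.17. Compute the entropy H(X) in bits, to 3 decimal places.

H = −Σ pᵢ log₂ pᵢ.
−0.12·log₂(0.12) = 0.3671
−0.04·log₂(0.04) = 0.1858
−0.13·log₂(0.13) = 0.3826
−0.26·log₂(0.26) = 0.5053
−0.28·log₂(0.28) = 0.5142
−0.17·log₂(0.17) = 0.4346
Sum ≈ 2.3896 → 2.390 bits.

2.390 bits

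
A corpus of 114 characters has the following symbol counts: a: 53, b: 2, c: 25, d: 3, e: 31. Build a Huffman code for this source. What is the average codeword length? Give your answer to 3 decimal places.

1.842 bits/symbol

Probabilities are the counts divided by 114.
Repeatedly combine the two least-probable nodes; the expected code length is the sum of the merged weights.
merge 1/57 + 1/38 → 5/114
merge 5/114 + 25/114 → 5/19
merge 5/19 + 31/114 → 61/114
merge 53/114 + 61/114 → 1
L = 5/114 + 5/19 + 61/114 + 1 = 35/19 ≈ 1.842 bits/symbol.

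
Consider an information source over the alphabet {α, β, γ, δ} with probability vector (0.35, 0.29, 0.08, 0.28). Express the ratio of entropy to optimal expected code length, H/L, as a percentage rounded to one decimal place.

Entropy H = −Σ p log₂ p ≈ 1.8537 bits.
Huffman merges: 2/25+7/25→9/25; 29/100+7/20→16/25; 9/25+16/25→1. L = 2 ≈ 2.0000.
Efficiency = H/L = 1.8537/2.0000 = 92.7%.

92.7%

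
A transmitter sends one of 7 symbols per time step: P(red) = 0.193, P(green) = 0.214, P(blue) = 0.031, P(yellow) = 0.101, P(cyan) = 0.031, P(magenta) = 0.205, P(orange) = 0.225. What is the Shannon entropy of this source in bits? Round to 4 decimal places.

2.5317 bits

H = −Σ pᵢ log₂ pᵢ.
−0.193·log₂(0.193) = 0.4581
−0.214·log₂(0.214) = 0.4760
−0.031·log₂(0.031) = 0.1554
−0.101·log₂(0.101) = 0.3341
−0.031·log₂(0.031) = 0.1554
−0.205·log₂(0.205) = 0.4687
−0.225·log₂(0.225) = 0.4842
Sum ≈ 2.5317 → 2.5317 bits.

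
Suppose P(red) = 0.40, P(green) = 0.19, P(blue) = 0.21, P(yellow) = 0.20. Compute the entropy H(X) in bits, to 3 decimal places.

H = −Σ pᵢ log₂ pᵢ.
−0.40·log₂(0.40) = 0.5288
−0.19·log₂(0.19) = 0.4552
−0.21·log₂(0.21) = 0.4728
−0.20·log₂(0.20) = 0.4644
Sum ≈ 1.9212 → 1.921 bits.

1.921 bits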